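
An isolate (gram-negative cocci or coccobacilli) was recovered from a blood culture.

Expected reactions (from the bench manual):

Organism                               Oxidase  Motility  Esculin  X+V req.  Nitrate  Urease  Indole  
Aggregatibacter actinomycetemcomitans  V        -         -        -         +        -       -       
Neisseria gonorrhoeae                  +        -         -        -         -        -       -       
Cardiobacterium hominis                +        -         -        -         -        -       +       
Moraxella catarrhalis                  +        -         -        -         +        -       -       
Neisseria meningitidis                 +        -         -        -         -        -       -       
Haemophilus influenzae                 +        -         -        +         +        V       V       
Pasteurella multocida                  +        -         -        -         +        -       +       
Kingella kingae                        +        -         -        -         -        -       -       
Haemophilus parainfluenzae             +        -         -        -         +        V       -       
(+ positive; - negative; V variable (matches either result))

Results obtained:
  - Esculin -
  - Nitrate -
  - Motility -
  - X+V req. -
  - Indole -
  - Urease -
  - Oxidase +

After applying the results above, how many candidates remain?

3

Oxidase +: all 9 remaining candidates are consistent.
Esculin -: all 9 remaining candidates are consistent.
Nitrate -: excludes 5 organisms — 4 left.
X+V req. -: all 4 remaining candidates are consistent.
Motility -: all 4 remaining candidates are consistent.
Urease -: all 4 remaining candidates are consistent.
Indole -: excludes Cardiobacterium hominis — 3 left.
Still consistent: Kingella kingae, Neisseria gonorrhoeae, Neisseria meningitidis.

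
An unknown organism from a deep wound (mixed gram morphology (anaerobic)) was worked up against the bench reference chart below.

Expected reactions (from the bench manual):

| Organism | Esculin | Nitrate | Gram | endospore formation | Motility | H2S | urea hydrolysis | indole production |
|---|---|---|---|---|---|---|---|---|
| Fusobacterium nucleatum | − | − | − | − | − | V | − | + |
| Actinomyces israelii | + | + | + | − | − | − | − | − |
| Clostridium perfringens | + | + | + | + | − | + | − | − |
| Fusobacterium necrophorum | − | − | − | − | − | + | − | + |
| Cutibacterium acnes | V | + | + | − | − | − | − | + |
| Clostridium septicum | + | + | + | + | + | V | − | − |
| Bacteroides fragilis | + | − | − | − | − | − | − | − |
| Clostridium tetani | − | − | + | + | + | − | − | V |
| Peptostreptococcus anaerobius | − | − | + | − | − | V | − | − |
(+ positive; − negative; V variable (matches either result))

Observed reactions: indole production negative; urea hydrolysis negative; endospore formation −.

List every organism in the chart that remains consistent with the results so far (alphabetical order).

urea hydrolysis −: all 9 remaining candidates are consistent.
endospore formation −: excludes Clostridium perfringens, Clostridium septicum, Clostridium tetani — 6 left.
indole production −: excludes Fusobacterium nucleatum, Fusobacterium necrophorum, Cutibacterium acnes — 3 left.

Actinomyces israelii, Bacteroides fragilis, Peptostreptococcus anaerobius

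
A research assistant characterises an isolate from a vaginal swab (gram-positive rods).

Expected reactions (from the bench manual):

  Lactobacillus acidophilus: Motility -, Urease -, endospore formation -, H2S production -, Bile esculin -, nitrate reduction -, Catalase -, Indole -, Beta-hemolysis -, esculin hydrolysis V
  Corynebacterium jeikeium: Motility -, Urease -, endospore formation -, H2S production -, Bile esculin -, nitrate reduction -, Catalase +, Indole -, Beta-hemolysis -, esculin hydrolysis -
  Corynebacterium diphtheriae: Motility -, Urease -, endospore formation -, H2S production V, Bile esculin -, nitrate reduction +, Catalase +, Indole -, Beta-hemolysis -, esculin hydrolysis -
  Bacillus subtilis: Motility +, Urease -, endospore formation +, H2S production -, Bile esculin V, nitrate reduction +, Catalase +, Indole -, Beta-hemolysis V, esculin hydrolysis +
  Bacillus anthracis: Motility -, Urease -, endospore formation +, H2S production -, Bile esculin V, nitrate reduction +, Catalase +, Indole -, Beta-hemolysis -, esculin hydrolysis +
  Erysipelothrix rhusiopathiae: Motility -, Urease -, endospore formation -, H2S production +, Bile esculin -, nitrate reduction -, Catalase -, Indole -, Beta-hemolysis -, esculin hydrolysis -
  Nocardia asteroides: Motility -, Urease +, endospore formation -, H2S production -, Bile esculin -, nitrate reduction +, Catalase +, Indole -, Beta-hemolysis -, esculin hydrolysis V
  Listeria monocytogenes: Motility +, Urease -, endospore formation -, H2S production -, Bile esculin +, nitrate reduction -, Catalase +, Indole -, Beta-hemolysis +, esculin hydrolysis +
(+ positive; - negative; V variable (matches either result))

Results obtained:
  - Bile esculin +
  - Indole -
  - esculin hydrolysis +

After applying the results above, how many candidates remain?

Bile esculin +: excludes 5 organisms — 3 left.
esculin hydrolysis +: all 3 remaining candidates are consistent.
Indole -: all 3 remaining candidates are consistent.
Still consistent: Bacillus anthracis, Bacillus subtilis, Listeria monocytogenes.

3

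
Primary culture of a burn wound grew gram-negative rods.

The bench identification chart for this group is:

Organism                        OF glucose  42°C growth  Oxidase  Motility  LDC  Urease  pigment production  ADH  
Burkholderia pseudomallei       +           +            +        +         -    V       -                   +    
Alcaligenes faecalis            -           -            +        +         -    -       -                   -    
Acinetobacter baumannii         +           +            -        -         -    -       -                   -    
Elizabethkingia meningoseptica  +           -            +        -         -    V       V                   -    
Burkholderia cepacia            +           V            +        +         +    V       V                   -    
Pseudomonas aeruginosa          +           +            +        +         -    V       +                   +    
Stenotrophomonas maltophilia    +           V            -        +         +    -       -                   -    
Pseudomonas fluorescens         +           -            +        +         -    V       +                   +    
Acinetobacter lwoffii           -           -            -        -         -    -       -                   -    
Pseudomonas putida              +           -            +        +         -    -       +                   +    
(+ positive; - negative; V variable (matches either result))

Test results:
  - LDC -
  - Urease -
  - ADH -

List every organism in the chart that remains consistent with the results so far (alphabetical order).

Acinetobacter baumannii, Acinetobacter lwoffii, Alcaligenes faecalis, Elizabethkingia meningoseptica

ADH -: excludes Burkholderia pseudomallei, Pseudomonas aeruginosa, Pseudomonas fluorescens, Pseudomonas putida — 6 left.
Urease -: all 6 remaining candidates are consistent.
LDC -: excludes Burkholderia cepacia, Stenotrophomonas maltophilia — 4 left.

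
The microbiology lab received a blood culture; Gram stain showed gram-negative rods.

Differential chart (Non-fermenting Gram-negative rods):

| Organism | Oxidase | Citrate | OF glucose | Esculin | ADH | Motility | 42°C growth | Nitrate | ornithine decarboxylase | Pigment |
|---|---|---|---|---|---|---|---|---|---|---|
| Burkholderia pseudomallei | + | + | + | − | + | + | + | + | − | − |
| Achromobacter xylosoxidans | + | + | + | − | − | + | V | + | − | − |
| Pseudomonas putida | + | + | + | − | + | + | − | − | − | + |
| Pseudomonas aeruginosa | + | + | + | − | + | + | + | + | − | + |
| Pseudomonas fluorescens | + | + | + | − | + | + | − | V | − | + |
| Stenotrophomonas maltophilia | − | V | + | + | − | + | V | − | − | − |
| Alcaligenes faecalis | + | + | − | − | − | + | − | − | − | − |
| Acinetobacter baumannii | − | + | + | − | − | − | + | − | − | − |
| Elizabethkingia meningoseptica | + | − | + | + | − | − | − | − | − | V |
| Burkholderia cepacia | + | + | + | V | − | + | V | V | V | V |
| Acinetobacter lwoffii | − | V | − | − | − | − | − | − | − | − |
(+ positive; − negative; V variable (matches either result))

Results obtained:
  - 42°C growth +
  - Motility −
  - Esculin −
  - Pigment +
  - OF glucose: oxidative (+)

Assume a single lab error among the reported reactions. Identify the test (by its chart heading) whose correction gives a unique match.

As reported, no row in the chart matches all 5 reactions.
Reversing Esculin → still no organism matches.
Reversing Motility → 2 organisms match (not unique).
Reversing 42°C growth → still no organism matches.
Reversing OF glucose → still no organism matches.
Reversing Pigment (to −) → unique match: Acinetobacter baumannii.

Pigment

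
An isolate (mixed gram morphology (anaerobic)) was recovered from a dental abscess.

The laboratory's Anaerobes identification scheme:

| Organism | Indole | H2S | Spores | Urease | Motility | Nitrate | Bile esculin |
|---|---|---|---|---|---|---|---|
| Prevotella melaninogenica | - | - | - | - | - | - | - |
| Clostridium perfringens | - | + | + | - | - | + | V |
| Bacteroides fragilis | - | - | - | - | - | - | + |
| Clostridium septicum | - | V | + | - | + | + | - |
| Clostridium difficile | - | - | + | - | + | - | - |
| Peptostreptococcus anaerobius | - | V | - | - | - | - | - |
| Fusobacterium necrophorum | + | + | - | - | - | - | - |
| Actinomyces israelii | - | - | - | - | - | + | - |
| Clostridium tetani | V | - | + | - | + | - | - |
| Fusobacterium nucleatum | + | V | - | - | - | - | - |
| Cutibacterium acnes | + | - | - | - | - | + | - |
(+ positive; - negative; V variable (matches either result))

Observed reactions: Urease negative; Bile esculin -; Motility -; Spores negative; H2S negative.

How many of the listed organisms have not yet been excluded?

5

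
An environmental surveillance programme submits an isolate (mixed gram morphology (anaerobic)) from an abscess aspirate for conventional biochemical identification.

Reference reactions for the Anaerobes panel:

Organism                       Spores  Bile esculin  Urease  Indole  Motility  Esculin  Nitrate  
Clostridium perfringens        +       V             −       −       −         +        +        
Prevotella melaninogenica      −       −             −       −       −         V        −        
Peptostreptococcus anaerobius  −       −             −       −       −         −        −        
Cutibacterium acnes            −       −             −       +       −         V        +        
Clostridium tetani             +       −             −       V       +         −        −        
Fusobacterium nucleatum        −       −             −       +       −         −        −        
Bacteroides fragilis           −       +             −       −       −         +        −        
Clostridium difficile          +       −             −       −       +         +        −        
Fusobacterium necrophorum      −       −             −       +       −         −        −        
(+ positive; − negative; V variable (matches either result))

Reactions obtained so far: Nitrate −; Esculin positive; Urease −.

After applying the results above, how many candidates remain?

Esculin +: excludes Peptostreptococcus anaerobius, Clostridium tetani, Fusobacterium nucleatum, Fusobacterium necrophorum — 5 left.
Nitrate −: excludes Clostridium perfringens, Cutibacterium acnes — 3 left.
Urease −: all 3 remaining candidates are consistent.
Still consistent: Bacteroides fragilis, Clostridium difficile, Prevotella melaninogenica.

3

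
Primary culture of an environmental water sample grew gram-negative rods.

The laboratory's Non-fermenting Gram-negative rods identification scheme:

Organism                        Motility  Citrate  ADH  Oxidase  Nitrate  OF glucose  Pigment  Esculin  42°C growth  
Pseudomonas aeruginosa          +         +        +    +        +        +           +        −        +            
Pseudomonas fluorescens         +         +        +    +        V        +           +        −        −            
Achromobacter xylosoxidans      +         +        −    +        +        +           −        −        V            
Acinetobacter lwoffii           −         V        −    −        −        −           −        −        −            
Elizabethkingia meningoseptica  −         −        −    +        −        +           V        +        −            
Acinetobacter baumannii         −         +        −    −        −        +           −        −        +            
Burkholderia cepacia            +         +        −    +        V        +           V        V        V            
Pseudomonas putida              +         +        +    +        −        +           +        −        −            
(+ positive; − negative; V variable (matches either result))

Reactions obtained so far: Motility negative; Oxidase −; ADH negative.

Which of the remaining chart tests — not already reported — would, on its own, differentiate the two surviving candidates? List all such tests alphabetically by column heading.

42°C growth, OF glucose

Oxidase −: excludes 6 organisms — 2 left.
Motility −: all 2 remaining candidates are consistent.
ADH −: all 2 remaining candidates are consistent.
Two candidates remain: Acinetobacter baumannii and Acinetobacter lwoffii.
  Citrate: + vs V — variable for at least one, does not separate.
  Nitrate: − vs − — same for both, does not separate.
  OF glucose: Acinetobacter baumannii +, Acinetobacter lwoffii − — discriminates.
  Pigment: − vs − — same for both, does not separate.
  Esculin: − vs − — same for both, does not separate.
  42°C growth: Acinetobacter baumannii +, Acinetobacter lwoffii − — discriminates.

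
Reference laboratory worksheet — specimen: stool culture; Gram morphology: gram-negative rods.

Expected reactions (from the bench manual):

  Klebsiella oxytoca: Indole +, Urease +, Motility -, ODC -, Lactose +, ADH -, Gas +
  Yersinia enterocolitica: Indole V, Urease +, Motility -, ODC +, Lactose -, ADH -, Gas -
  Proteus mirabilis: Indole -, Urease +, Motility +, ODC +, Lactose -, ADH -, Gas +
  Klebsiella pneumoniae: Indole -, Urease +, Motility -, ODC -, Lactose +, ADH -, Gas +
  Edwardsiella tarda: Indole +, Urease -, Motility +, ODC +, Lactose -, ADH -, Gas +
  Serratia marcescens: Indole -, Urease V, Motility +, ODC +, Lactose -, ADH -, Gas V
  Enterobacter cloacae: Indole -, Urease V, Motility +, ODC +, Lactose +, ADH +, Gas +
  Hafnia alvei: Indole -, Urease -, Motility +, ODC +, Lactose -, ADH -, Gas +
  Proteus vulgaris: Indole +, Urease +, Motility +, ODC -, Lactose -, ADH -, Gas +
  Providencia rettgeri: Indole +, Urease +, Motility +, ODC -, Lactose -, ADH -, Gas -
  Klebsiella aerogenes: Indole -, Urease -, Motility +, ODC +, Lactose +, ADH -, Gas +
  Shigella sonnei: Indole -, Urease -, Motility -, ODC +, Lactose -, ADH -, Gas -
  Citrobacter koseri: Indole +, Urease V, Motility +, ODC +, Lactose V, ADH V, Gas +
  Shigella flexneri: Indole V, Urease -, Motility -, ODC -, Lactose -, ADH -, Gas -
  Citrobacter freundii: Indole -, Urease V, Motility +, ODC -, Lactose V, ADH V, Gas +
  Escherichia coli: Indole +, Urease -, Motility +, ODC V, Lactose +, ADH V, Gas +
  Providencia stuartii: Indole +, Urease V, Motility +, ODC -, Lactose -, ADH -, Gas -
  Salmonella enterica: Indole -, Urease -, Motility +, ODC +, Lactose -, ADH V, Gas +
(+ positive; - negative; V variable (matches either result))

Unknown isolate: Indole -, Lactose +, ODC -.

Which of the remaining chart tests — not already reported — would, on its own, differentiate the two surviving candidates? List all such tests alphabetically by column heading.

Motility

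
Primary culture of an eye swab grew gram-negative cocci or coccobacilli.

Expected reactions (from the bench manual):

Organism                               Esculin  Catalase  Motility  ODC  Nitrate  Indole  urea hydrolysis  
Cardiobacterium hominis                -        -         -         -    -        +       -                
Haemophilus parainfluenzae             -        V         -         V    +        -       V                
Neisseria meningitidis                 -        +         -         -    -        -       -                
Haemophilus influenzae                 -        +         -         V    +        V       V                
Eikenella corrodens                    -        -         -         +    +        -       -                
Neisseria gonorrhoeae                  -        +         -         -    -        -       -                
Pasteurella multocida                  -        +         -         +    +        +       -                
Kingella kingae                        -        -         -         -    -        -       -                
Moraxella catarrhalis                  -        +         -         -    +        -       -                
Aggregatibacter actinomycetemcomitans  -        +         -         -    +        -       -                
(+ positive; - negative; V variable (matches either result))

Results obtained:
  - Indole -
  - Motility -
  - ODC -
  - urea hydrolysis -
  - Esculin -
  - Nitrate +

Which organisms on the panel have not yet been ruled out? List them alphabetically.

Aggregatibacter actinomycetemcomitans, Haemophilus influenzae, Haemophilus parainfluenzae, Moraxella catarrhalis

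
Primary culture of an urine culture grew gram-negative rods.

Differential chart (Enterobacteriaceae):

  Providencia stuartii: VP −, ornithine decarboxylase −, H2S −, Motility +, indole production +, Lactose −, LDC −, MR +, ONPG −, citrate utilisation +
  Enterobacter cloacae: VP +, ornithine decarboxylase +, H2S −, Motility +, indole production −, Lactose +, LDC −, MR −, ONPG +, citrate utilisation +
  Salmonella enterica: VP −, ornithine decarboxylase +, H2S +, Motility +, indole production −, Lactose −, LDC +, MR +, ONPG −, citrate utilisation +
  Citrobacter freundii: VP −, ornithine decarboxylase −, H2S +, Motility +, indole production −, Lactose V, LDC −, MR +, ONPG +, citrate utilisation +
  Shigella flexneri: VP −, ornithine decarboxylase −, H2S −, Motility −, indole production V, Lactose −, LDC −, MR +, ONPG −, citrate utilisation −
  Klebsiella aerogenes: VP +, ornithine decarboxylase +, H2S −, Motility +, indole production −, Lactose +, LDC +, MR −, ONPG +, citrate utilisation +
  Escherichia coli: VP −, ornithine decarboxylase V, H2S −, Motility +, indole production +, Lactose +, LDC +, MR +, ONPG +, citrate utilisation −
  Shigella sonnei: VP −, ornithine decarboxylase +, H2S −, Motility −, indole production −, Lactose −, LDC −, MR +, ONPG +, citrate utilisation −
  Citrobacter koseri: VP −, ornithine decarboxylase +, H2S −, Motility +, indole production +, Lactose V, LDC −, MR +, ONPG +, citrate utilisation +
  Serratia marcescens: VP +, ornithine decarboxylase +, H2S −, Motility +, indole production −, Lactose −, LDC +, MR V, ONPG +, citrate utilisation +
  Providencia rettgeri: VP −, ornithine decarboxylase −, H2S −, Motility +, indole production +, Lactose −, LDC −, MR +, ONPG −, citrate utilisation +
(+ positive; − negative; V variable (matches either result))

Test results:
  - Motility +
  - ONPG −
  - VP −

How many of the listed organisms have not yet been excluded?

3

ONPG −: excludes 7 organisms — 4 left.
Motility +: excludes Shigella flexneri — 3 left.
VP −: all 3 remaining candidates are consistent.
Still consistent: Providencia rettgeri, Providencia stuartii, Salmonella enterica.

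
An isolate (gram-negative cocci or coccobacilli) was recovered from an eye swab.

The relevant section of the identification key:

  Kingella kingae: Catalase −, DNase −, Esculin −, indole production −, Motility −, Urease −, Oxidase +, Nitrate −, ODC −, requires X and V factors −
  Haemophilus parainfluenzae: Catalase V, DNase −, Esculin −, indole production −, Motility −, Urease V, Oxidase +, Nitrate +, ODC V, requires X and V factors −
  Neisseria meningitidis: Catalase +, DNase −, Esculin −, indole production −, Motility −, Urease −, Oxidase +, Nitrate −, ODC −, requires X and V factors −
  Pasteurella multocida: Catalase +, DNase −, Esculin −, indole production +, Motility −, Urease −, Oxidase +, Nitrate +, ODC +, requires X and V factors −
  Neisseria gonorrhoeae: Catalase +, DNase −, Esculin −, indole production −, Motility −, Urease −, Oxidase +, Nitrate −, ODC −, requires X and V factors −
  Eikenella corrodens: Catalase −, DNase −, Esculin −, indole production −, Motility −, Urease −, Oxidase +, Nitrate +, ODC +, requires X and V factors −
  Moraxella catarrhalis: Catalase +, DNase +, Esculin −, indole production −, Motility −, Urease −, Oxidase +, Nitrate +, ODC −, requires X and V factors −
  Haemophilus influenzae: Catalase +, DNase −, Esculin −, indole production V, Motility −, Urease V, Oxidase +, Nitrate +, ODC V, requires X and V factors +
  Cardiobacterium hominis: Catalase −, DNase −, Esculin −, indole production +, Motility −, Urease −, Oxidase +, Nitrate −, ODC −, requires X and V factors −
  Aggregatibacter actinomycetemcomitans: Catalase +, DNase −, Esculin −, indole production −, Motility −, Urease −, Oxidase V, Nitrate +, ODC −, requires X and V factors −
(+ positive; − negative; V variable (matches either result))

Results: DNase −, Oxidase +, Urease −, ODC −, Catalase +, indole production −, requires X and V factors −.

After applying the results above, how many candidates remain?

Catalase +: excludes Kingella kingae, Eikenella corrodens, Cardiobacterium hominis — 7 left.
Urease −: all 7 remaining candidates are consistent.
ODC −: excludes Pasteurella multocida — 6 left.
Oxidase +: all 6 remaining candidates are consistent.
indole production −: all 6 remaining candidates are consistent.
DNase −: excludes Moraxella catarrhalis — 5 left.
requires X and V factors −: excludes Haemophilus influenzae — 4 left.
Still consistent: Aggregatibacter actinomycetemcomitans, Haemophilus parainfluenzae, Neisseria gonorrhoeae, Neisseria meningitidis.

4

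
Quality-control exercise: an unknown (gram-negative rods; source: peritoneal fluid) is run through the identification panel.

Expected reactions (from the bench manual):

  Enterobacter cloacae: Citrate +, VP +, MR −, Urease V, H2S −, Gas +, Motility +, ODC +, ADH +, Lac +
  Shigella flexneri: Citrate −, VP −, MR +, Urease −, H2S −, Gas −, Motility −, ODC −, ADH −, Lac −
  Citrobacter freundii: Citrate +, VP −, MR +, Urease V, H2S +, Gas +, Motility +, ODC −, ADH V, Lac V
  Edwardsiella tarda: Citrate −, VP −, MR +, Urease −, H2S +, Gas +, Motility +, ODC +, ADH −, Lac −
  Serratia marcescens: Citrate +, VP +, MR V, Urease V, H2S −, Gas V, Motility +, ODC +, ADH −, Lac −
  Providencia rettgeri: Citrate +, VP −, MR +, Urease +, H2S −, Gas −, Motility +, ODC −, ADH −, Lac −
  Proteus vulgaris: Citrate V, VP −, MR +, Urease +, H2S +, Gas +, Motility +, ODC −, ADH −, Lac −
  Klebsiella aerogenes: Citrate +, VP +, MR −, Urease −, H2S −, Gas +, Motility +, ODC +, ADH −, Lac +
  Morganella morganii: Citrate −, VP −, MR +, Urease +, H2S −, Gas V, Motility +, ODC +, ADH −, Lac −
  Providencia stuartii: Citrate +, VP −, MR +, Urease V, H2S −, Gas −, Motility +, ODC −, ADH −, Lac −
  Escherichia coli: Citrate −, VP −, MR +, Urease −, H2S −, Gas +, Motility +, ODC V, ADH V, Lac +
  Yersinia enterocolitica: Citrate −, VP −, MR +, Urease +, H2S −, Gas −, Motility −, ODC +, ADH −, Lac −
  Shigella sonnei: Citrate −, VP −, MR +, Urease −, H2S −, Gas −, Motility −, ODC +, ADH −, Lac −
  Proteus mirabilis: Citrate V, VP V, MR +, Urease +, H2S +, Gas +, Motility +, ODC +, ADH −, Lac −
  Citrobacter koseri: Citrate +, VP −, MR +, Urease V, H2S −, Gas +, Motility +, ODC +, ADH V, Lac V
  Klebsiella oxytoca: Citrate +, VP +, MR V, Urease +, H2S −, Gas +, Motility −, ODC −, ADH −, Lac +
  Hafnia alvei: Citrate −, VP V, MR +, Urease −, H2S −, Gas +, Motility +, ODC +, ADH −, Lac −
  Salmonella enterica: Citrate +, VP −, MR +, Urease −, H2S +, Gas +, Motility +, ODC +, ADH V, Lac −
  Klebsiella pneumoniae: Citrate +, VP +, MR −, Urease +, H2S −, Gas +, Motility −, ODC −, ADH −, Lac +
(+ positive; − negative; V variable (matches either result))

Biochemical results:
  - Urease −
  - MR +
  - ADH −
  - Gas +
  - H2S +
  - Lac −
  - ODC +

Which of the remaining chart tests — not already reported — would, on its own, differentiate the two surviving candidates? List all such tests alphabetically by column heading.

Citrate

Gas +: excludes 5 organisms — 14 left.
MR +: excludes Enterobacter cloacae, Klebsiella aerogenes, Klebsiella pneumoniae — 11 left.
Urease −: excludes Proteus vulgaris, Morganella morganii, Proteus mirabilis, Klebsiella oxytoca — 7 left.
ADH −: all 7 remaining candidates are consistent.
Lac −: excludes Escherichia coli — 6 left.
ODC +: excludes Citrobacter freundii — 5 left.
H2S +: excludes Serratia marcescens, Citrobacter koseri, Hafnia alvei — 2 left.
Two candidates remain: Edwardsiella tarda and Salmonella enterica.
  Citrate: Edwardsiella tarda −, Salmonella enterica + — discriminates.
  VP: − vs − — same for both, does not separate.
  Motility: + vs + — same for both, does not separate.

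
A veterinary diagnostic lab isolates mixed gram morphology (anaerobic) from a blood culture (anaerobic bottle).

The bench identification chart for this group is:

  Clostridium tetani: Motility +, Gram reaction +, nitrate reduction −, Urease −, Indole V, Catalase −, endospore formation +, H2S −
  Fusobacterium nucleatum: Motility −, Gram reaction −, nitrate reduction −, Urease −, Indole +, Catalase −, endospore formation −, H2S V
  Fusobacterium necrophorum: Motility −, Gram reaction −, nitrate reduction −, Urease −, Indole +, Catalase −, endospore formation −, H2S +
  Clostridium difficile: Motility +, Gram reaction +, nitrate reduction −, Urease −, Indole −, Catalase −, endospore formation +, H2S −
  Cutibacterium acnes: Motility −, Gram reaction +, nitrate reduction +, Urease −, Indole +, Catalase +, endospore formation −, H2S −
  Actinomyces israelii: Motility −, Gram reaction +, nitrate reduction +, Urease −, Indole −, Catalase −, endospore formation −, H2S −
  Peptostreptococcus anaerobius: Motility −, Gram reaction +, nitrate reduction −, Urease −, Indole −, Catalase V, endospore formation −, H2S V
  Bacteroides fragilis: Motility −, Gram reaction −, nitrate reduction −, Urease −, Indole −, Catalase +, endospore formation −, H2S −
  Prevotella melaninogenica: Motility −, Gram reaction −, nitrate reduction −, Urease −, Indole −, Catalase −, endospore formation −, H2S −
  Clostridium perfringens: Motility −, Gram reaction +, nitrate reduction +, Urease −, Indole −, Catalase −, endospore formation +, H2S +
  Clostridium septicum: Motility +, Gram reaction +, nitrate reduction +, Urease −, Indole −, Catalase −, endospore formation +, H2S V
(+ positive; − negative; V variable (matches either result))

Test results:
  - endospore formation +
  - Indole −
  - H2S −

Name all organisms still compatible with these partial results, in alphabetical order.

Clostridium difficile, Clostridium septicum, Clostridium tetani

H2S −: excludes Fusobacterium necrophorum, Clostridium perfringens — 9 left.
Indole −: excludes Fusobacterium nucleatum, Cutibacterium acnes — 7 left.
endospore formation +: excludes Actinomyces israelii, Peptostreptococcus anaerobius, Bacteroides fragilis, Prevotella melaninogenica — 3 left.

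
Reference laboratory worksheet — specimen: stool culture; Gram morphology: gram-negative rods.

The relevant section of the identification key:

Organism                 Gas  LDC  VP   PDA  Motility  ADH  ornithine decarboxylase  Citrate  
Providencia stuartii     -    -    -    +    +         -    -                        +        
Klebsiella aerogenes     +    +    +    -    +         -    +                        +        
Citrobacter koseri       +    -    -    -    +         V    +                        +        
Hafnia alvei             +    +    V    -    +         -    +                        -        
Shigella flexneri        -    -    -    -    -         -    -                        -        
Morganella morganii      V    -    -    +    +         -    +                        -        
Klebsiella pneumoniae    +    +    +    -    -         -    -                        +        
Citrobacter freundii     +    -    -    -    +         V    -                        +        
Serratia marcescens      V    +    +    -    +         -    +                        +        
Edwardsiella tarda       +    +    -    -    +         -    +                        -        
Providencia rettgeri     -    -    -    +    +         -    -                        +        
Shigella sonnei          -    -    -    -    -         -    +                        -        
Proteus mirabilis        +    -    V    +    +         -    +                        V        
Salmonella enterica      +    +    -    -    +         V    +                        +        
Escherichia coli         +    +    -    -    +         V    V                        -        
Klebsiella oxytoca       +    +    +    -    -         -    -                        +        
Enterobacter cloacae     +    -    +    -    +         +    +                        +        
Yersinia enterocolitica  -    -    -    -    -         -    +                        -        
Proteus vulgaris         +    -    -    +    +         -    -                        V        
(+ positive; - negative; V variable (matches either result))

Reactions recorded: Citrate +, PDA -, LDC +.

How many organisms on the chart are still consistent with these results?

PDA -: excludes 5 organisms — 14 left.
Citrate +: excludes 6 organisms — 8 left.
LDC +: excludes Citrobacter koseri, Citrobacter freundii, Enterobacter cloacae — 5 left.
Still consistent: Klebsiella aerogenes, Klebsiella oxytoca, Klebsiella pneumoniae, Salmonella enterica, Serratia marcescens.

5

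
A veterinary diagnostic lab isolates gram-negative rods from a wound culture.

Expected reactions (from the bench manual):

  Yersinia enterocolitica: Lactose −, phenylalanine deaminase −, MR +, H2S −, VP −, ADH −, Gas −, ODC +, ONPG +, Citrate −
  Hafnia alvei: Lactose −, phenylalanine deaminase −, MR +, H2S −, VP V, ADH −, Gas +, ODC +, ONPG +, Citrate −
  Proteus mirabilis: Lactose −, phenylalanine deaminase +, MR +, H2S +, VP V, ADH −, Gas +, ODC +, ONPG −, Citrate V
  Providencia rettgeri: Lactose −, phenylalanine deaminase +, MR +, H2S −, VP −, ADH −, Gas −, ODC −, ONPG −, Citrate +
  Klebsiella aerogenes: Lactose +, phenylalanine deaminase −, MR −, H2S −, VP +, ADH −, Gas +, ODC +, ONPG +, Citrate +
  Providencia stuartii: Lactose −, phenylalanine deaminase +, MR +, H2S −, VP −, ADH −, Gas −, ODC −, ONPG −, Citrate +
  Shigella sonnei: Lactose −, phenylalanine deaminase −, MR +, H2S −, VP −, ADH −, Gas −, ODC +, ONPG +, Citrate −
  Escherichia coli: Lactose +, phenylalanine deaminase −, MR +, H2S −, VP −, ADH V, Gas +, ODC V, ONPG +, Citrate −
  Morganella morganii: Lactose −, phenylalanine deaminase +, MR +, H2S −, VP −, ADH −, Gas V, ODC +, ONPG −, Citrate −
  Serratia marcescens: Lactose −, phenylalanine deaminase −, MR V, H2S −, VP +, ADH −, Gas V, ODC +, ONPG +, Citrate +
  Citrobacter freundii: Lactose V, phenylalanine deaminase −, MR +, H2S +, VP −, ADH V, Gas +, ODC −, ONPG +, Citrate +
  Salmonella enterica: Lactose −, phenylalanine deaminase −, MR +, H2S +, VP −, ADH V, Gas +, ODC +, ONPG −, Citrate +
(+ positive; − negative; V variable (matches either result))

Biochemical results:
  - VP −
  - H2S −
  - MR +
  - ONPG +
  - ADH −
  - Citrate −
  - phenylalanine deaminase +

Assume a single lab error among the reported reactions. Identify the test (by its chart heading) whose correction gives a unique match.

As reported, no row in the chart matches all 7 reactions.
Reversing MR → still no organism matches.
Reversing ONPG (to −) → unique match: Morganella morganii.
Reversing phenylalanine deaminase → 4 organisms match (not unique).
Reversing VP → still no organism matches.
Reversing Citrate → still no organism matches.
Reversing H2S → still no organism matches.
Reversing ADH → still no organism matches.

ONPG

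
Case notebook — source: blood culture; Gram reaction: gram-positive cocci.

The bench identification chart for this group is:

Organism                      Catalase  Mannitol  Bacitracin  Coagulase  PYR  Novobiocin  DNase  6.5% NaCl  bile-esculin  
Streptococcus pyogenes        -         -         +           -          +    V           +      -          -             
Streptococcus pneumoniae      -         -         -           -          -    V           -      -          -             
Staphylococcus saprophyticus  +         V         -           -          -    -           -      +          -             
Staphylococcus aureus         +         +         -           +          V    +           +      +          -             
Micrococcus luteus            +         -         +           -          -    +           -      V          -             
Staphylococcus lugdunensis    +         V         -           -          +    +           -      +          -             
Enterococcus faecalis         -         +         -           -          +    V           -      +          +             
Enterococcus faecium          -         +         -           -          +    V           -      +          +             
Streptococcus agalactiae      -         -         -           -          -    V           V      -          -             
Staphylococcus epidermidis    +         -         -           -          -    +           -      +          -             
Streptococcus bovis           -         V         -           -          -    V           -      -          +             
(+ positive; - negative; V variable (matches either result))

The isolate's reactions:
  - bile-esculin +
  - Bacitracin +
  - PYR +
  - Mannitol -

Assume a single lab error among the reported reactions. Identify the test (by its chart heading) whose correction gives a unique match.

As reported, no row in the chart matches all 4 reactions.
Reversing Mannitol → still no organism matches.
Reversing bile-esculin (to -) → unique match: Streptococcus pyogenes.
Reversing PYR → still no organism matches.
Reversing Bacitracin → still no organism matches.

bile-esculin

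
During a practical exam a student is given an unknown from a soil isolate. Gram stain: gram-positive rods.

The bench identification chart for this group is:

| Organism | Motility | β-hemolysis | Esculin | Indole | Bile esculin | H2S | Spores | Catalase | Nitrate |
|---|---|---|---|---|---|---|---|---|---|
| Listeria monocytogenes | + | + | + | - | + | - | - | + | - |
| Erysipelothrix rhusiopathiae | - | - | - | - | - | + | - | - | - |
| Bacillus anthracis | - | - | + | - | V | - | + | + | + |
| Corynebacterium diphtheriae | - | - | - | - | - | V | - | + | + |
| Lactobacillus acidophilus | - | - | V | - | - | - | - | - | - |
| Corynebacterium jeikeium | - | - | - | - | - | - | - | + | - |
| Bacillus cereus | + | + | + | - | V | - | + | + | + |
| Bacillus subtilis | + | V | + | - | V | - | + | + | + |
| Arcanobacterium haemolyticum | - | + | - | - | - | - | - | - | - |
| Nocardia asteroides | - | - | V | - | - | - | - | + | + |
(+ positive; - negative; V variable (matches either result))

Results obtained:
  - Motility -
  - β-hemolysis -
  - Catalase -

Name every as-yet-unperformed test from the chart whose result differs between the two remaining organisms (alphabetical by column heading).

H2S

Catalase -: excludes 7 organisms — 3 left.
Motility -: all 3 remaining candidates are consistent.
β-hemolysis -: excludes Arcanobacterium haemolyticum — 2 left.
Two candidates remain: Erysipelothrix rhusiopathiae and Lactobacillus acidophilus.
  Esculin: - vs V — variable for at least one, does not separate.
  Indole: - vs - — same for both, does not separate.
  Bile esculin: - vs - — same for both, does not separate.
  H2S: Erysipelothrix rhusiopathiae +, Lactobacillus acidophilus - — discriminates.
  Spores: - vs - — same for both, does not separate.
  Nitrate: - vs - — same for both, does not separate.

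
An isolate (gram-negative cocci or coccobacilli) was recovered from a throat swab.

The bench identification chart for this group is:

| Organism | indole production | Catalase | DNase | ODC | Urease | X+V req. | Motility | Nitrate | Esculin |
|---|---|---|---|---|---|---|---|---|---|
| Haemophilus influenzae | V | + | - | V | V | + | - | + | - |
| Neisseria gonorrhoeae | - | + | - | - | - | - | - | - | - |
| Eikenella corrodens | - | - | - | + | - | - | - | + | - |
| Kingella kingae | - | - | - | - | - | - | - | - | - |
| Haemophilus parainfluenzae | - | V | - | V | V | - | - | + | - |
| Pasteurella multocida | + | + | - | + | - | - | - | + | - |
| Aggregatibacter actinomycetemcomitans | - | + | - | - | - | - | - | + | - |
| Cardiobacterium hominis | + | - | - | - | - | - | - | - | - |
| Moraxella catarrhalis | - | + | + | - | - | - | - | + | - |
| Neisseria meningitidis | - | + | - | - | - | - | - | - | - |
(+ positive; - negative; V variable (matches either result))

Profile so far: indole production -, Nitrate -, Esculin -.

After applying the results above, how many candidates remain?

Esculin -: all 10 remaining candidates are consistent.
Nitrate -: excludes 6 organisms — 4 left.
indole production -: excludes Cardiobacterium hominis — 3 left.
Still consistent: Kingella kingae, Neisseria gonorrhoeae, Neisseria meningitidis.

3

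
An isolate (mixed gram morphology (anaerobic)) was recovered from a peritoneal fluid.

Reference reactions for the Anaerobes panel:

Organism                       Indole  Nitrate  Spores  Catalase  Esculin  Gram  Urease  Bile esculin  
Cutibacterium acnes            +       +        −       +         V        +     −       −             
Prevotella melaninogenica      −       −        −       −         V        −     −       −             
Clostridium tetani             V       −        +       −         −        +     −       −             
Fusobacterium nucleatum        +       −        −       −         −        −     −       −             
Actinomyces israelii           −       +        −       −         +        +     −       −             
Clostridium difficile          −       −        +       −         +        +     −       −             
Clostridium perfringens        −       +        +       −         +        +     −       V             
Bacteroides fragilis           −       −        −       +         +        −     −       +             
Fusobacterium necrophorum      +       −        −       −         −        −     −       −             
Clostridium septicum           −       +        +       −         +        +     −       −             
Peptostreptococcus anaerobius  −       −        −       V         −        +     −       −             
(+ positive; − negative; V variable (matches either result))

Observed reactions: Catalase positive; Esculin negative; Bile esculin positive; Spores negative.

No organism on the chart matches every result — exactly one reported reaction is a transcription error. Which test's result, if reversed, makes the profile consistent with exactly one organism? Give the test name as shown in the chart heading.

As reported, no row in the chart matches all 4 reactions.
Reversing Spores → still no organism matches.
Reversing Catalase → still no organism matches.
Reversing Esculin (to +) → unique match: Bacteroides fragilis.
Reversing Bile esculin → 2 organisms match (not unique).

Esculin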